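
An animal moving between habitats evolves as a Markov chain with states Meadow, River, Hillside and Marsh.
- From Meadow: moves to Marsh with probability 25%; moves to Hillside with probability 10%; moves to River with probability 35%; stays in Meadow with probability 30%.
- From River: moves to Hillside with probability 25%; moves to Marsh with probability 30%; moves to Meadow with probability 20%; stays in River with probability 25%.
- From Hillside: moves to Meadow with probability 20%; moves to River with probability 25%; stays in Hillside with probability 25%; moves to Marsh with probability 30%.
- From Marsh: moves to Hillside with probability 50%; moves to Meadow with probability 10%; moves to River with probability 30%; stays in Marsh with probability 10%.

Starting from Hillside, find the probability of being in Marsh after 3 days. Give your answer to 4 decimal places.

0.2445

Propagate the distribution vector 3 days from Hillside.
After 0 days: (0.0000, 0.0000, 1.0000, 0.0000)
After 1 day: (0.2000, 0.2500, 0.2500, 0.3000)
After 2 days: (0.1900, 0.2850, 0.2950, 0.2300)
After 3 days: (0.1960, 0.2805, 0.2790, 0.2445)
P(in Marsh after 3 days) = 0.2445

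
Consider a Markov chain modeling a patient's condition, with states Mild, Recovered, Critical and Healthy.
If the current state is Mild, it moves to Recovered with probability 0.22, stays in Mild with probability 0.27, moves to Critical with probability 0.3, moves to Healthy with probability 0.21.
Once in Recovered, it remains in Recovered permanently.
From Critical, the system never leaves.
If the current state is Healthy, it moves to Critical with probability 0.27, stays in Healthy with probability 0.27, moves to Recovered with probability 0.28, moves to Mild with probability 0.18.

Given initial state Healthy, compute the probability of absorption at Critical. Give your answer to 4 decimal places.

0.5072

Let h(s) be the probability of absorption at Critical starting from transient state s. Then h(Critical) = 1 and h(Recovered) = 0. By first-step analysis:
h(Mild) = 0.27·h(Mild) + 0.22·0 + 0.3·1 + 0.21·h(Healthy)
h(Healthy) = 0.18·h(Mild) + 0.28·0 + 0.27·1 + 0.27·h(Healthy)
Solving: h(Mild) = 0.5569, h(Healthy) = 0.5072.
Starting from Healthy, the probability is 0.5072.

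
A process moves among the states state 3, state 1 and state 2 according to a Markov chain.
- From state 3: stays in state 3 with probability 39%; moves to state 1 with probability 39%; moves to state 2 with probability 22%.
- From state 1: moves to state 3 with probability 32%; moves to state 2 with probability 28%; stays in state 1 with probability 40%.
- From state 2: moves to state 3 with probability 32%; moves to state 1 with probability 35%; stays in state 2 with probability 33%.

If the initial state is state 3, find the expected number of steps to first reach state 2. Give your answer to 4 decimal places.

4.1045

Let t(s) be the expected number of steps to first reach state 2 from state s, with t(state 2) = 0. Conditioning on the first step:
t(state 3) = 1 + 0.39·t(state 3) + 0.39·t(state 1)
t(state 1) = 1 + 0.32·t(state 3) + 0.4·t(state 1)
Solving: t(state 3) = 4.1045, t(state 1) = 3.8557.
Expected steps from state 3 to state 2: 4.1045.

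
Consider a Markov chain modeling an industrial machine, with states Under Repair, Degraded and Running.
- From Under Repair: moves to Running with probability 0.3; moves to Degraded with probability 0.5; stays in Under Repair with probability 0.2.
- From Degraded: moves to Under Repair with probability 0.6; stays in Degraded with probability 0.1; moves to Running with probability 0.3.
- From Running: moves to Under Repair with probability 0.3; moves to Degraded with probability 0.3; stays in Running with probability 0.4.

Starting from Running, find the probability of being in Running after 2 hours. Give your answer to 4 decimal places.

Sum over the intermediate state after 1 hour:
P = P(Running→Under Repair)·P(Under Repair→Running) + P(Running→Degraded)·P(Degraded→Running) + P(Running→Running)·P(Running→Running)
  = 0.3×0.3 + 0.3×0.3 + 0.4×0.4
  = 0.0900 + 0.0900 + 0.1600 = 0.3400

0.3400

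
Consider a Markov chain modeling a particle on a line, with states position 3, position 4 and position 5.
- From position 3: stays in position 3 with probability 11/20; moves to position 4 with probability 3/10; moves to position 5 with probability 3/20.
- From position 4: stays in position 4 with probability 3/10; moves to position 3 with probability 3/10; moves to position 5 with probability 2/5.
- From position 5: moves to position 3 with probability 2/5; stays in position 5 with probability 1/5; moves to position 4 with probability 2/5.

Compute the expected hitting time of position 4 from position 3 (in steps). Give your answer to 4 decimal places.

3.1667

Let t(s) be the expected number of steps to first reach position 4 from state s, with t(position 4) = 0. Conditioning on the first step:
t(position 3) = 1 + 0.55·t(position 3) + 0.15·t(position 5)
t(position 5) = 1 + 0.4·t(position 3) + 0.2·t(position 5)
Solving: t(position 3) = 3.1667, t(position 5) = 2.8333.
Expected steps from position 3 to position 4: 3.1667.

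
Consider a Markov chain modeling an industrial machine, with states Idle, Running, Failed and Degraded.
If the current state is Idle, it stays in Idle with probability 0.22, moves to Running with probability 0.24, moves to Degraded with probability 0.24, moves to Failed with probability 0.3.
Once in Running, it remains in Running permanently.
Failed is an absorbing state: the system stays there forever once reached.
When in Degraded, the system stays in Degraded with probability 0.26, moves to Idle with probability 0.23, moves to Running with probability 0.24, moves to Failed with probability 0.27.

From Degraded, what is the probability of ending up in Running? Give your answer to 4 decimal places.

Let h(s) be the probability of absorption at Running starting from transient state s. Then h(Running) = 1 and h(Failed) = 0. By first-step analysis:
h(Idle) = 0.22·h(Idle) + 0.24·1 + 0.3·0 + 0.24·h(Degraded)
h(Degraded) = 0.23·h(Idle) + 0.24·1 + 0.27·0 + 0.26·h(Degraded)
Solving: h(Idle) = 0.4506, h(Degraded) = 0.4644.
Starting from Degraded, the probability is 0.4644.

0.4644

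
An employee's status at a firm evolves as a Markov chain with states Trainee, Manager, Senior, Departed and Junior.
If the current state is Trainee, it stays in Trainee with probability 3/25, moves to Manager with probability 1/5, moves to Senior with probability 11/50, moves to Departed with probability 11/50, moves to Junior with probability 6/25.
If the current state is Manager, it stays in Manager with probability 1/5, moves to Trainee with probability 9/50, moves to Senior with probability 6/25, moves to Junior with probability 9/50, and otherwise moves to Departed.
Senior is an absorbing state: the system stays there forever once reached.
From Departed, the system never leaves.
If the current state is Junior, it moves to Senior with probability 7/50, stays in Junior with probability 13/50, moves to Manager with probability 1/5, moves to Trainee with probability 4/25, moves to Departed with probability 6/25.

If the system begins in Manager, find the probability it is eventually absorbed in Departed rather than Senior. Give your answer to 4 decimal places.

0.4948

Let h(s) be the probability of absorption at Departed starting from transient state s. Then h(Departed) = 1 and h(Senior) = 0. By first-step analysis:
h(Trainee) = 0.12·h(Trainee) + 0.2·h(Manager) + 0.22·0 + 0.22·1 + 0.24·h(Junior)
h(Manager) = 0.18·h(Trainee) + 0.2·h(Manager) + 0.24·0 + 0.2·1 + 0.18·h(Junior)
h(Junior) = 0.16·h(Trainee) + 0.2·h(Manager) + 0.14·0 + 0.24·1 + 0.26·h(Junior)
Solving: h(Trainee) = 0.5179, h(Manager) = 0.4948, h(Junior) = 0.5700.
Starting from Manager, the probability is 0.4948.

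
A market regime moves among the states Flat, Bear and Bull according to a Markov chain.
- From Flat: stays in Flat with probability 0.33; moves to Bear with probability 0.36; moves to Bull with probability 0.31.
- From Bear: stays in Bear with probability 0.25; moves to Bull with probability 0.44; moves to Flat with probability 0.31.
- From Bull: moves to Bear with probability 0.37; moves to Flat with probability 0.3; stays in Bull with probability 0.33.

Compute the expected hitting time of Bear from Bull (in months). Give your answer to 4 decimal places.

2.7255

Let t(s) be the expected number of months to first reach Bear from state s, with t(Bear) = 0. Conditioning on the first month:
t(Flat) = 1 + 0.33·t(Flat) + 0.31·t(Bull)
t(Bull) = 1 + 0.3·t(Flat) + 0.33·t(Bull)
Solving: t(Flat) = 2.7536, t(Bull) = 2.7255.
Expected months from Bull to Bear: 2.7255.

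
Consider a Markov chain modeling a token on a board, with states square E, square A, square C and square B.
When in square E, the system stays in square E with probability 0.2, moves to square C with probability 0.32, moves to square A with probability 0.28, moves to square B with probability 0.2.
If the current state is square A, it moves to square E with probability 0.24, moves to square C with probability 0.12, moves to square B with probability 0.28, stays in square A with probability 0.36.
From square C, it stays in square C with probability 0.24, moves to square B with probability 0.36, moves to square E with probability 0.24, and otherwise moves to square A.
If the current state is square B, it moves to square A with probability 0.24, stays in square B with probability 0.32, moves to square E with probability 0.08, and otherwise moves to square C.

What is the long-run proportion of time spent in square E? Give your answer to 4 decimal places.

Let the stationary distribution be π with π = πP and π_1 + π_2 + π_3 + π_4 = 1.
π_1 = 0.2·π_1 + 0.24·π_2 + 0.24·π_3 + 0.08·π_4
π_2 = 0.28·π_1 + 0.36·π_2 + 0.16·π_3 + 0.24·π_4
π_3 = 0.32·π_1 + 0.12·π_2 + 0.24·π_3 + 0.36·π_4
Solving with the normalization constraint gives π = (0.1849, 0.2575, 0.2596, 0.2979).
So the stationary probability of square E is 0.1849.

0.1849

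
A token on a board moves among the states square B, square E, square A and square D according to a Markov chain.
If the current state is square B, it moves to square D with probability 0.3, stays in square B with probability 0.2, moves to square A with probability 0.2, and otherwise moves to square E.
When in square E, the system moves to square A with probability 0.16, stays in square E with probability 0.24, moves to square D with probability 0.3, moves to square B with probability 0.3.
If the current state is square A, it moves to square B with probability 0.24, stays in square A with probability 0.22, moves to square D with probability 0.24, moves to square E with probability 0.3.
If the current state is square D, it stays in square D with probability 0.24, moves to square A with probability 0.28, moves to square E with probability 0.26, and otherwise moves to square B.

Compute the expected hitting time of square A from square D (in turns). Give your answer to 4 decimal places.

Let t(s) be the expected number of turns to first reach square A from state s, with t(square A) = 0. Conditioning on the first turn:
t(square B) = 1 + 0.2·t(square B) + 0.3·t(square E) + 0.3·t(square D)
t(square E) = 1 + 0.3·t(square B) + 0.24·t(square E) + 0.3·t(square D)
t(square D) = 1 + 0.22·t(square B) + 0.26·t(square E) + 0.24·t(square D)
Solving: t(square B) = 4.7226, t(square E) = 4.9008, t(square D) = 4.3594.
Expected turns from square D to square A: 4.3594.

4.3594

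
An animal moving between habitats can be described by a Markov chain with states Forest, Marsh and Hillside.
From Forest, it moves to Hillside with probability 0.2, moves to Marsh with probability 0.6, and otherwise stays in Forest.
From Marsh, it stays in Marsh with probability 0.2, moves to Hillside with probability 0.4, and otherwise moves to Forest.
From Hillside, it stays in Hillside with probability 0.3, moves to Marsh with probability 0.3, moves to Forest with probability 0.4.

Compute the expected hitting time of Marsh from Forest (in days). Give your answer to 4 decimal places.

1.8750

Let t(s) be the expected number of days to first reach Marsh from state s, with t(Marsh) = 0. Conditioning on the first day:
t(Forest) = 1 + 0.2·t(Forest) + 0.2·t(Hillside)
t(Hillside) = 1 + 0.4·t(Forest) + 0.3·t(Hillside)
Solving: t(Forest) = 1.8750, t(Hillside) = 2.5000.
Expected days from Forest to Marsh: 1.8750.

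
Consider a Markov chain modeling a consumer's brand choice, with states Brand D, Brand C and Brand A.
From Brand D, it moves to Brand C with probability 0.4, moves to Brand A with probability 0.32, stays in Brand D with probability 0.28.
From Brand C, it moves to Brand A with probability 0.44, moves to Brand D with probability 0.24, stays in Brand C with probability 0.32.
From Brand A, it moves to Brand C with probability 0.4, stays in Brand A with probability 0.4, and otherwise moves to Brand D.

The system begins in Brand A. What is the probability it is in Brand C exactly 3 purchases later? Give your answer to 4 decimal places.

0.3706

Propagate the distribution vector 3 purchases from Brand A.
After 0 purchases: (0.0000, 0.0000, 1.0000)
After 1 purchase: (0.2000, 0.4000, 0.4000)
After 2 purchases: (0.2320, 0.3680, 0.4000)
After 3 purchases: (0.2333, 0.3706, 0.3962)
P(in Brand C after 3 purchases) = 0.3706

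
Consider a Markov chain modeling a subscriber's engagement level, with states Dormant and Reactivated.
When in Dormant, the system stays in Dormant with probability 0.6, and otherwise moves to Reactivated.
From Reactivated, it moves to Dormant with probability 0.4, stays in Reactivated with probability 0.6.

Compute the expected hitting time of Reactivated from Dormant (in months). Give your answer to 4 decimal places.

2.5000

Let t(s) be the expected number of months to first reach Reactivated from state s, with t(Reactivated) = 0. Conditioning on the first month:
t(Dormant) = 1 + 0.6·t(Dormant)
Solving: t(Dormant) = 2.5000.
Expected months from Dormant to Reactivated: 2.5000.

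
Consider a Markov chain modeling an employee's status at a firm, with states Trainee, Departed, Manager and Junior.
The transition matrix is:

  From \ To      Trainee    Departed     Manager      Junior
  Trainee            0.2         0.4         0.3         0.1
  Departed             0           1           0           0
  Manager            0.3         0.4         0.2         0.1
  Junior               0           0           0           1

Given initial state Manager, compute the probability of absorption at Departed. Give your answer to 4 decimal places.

0.8000

Let h(s) be the probability of absorption at Departed starting from transient state s. Then h(Departed) = 1 and h(Junior) = 0. By first-step analysis:
h(Trainee) = 0.2·h(Trainee) + 0.4·1 + 0.3·h(Manager) + 0.1·0
h(Manager) = 0.3·h(Trainee) + 0.4·1 + 0.2·h(Manager) + 0.1·0
Solving: h(Trainee) = 0.8000, h(Manager) = 0.8000.
Starting from Manager, the probability is 0.8000.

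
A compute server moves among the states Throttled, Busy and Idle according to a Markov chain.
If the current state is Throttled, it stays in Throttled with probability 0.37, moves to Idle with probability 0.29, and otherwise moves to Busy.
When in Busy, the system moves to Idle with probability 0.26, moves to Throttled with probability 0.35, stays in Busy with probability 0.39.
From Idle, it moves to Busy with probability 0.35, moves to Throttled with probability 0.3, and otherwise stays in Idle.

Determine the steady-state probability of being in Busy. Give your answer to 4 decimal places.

Let the stationary distribution be π with π = πP and π_1 + π_2 + π_3 = 1.
π_1 = 0.37·π_1 + 0.35·π_2 + 0.3·π_3
π_2 = 0.34·π_1 + 0.39·π_2 + 0.35·π_3
Solving with the normalization constraint gives π = (0.3420, 0.3610, 0.2970).
So the stationary probability of Busy is 0.3610.

0.3610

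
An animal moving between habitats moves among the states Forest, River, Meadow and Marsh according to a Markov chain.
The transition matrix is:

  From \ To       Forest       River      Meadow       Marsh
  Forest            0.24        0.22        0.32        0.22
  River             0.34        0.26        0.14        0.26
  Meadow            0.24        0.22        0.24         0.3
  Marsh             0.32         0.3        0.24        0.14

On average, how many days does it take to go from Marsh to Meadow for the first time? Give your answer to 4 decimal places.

Let t(s) be the expected number of days to first reach Meadow from state s, with t(Meadow) = 0. Conditioning on the first day:
t(Forest) = 1 + 0.24·t(Forest) + 0.22·t(River) + 0.22·t(Marsh)
t(River) = 1 + 0.34·t(Forest) + 0.26·t(River) + 0.26·t(Marsh)
t(Marsh) = 1 + 0.32·t(Forest) + 0.3·t(River) + 0.14·t(Marsh)
Solving: t(Forest) = 3.8680, t(River) = 4.6075, t(Marsh) = 4.2093.
Expected days from Marsh to Meadow: 4.2093.

4.2093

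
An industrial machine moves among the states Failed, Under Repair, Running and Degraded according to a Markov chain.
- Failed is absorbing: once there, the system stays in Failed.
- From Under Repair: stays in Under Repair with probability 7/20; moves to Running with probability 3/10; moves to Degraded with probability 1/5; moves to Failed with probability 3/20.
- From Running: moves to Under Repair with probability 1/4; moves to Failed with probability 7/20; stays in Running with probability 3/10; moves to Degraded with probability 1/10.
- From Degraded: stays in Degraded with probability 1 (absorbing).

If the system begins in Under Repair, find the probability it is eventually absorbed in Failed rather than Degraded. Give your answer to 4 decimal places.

0.5526

Let h(s) be the probability of absorption at Failed starting from transient state s. Then h(Failed) = 1 and h(Degraded) = 0. By first-step analysis:
h(Under Repair) = 0.15·1 + 0.35·h(Under Repair) + 0.3·h(Running) + 0.2·0
h(Running) = 0.35·1 + 0.25·h(Under Repair) + 0.3·h(Running) + 0.1·0
Solving: h(Under Repair) = 0.5526, h(Running) = 0.6974.
Starting from Under Repair, the probability is 0.5526.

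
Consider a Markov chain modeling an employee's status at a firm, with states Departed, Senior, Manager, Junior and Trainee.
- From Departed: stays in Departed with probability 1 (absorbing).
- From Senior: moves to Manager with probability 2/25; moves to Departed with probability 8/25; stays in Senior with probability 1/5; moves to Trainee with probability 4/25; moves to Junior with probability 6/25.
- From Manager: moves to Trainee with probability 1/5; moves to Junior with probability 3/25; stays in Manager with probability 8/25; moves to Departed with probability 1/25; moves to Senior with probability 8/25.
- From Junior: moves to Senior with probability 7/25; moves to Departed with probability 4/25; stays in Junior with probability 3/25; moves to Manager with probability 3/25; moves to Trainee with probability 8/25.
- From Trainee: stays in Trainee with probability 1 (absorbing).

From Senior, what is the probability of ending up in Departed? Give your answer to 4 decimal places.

0.5645

Let h(s) be the probability of absorption at Departed starting from transient state s. Then h(Departed) = 1 and h(Trainee) = 0. By first-step analysis:
h(Senior) = 0.32·1 + 0.2·h(Senior) + 0.08·h(Manager) + 0.24·h(Junior) + 0.16·0
h(Manager) = 0.04·1 + 0.32·h(Senior) + 0.32·h(Manager) + 0.12·h(Junior) + 0.2·0
h(Junior) = 0.16·1 + 0.28·h(Senior) + 0.12·h(Manager) + 0.12·h(Junior) + 0.32·0
Solving: h(Senior) = 0.5645, h(Manager) = 0.3978, h(Junior) = 0.4157.
Starting from Senior, the probability is 0.5645.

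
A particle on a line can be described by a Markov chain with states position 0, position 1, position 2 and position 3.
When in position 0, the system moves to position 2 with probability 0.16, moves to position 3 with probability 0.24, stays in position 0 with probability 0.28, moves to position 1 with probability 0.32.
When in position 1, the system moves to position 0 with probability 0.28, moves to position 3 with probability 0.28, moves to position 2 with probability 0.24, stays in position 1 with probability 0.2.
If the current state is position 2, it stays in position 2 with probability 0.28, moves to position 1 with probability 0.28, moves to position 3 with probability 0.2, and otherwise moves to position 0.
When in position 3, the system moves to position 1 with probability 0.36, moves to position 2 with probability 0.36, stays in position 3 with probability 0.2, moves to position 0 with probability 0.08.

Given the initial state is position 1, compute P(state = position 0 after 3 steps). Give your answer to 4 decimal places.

Propagate the distribution vector 3 steps from position 1.
After 0 steps: (0.0000, 1.0000, 0.0000, 0.0000)
After 1 step: (0.2800, 0.2000, 0.2400, 0.2800)
After 2 steps: (0.2144, 0.2976, 0.2608, 0.2272)
After 3 steps: (0.2241, 0.2829, 0.2605, 0.2324)
P(in position 0 after 3 steps) = 0.2241

0.2241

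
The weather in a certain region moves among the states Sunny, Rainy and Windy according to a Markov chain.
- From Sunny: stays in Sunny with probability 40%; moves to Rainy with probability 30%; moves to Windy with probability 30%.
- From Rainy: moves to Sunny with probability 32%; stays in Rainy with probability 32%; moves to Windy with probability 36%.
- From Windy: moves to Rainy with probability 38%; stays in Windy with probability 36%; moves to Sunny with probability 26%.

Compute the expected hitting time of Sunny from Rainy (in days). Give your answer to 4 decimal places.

3.3512

Let t(s) be the expected number of days to first reach Sunny from state s, with t(Sunny) = 0. Conditioning on the first day:
t(Rainy) = 1 + 0.32·t(Rainy) + 0.36·t(Windy)
t(Windy) = 1 + 0.38·t(Rainy) + 0.36·t(Windy)
Solving: t(Rainy) = 3.3512, t(Windy) = 3.5523.
Expected days from Rainy to Sunny: 3.3512.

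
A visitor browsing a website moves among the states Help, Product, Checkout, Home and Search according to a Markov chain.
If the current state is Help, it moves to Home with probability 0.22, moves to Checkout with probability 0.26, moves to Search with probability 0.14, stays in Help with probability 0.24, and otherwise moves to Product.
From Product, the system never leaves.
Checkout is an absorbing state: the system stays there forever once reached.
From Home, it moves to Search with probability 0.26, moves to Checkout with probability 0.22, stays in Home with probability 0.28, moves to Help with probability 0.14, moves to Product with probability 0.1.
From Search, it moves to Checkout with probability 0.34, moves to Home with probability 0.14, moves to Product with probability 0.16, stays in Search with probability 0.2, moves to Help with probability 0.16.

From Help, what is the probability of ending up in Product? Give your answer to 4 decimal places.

Let h(s) be the probability of absorption at Product starting from transient state s. Then h(Product) = 1 and h(Checkout) = 0. By first-step analysis:
h(Help) = 0.24·h(Help) + 0.14·1 + 0.26·0 + 0.22·h(Home) + 0.14·h(Search)
h(Home) = 0.14·h(Help) + 0.1·1 + 0.22·0 + 0.28·h(Home) + 0.26·h(Search)
h(Search) = 0.16·h(Help) + 0.16·1 + 0.34·0 + 0.14·h(Home) + 0.2·h(Search)
Solving: h(Help) = 0.3368, h(Home) = 0.3212, h(Search) = 0.3236.
Starting from Help, the probability is 0.3368.

0.3368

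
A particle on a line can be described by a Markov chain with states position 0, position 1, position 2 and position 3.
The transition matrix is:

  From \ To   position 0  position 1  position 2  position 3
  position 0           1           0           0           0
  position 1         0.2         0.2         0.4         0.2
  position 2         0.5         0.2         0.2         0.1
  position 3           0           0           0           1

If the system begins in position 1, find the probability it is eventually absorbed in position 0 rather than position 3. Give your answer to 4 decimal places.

Let h(s) be the probability of absorption at position 0 starting from transient state s. Then h(position 0) = 1 and h(position 3) = 0. By first-step analysis:
h(position 1) = 0.2·1 + 0.2·h(position 1) + 0.4·h(position 2) + 0.2·0
h(position 2) = 0.5·1 + 0.2·h(position 1) + 0.2·h(position 2) + 0.1·0
Solving: h(position 1) = 0.6429, h(position 2) = 0.7857.
Starting from position 1, the probability is 0.6429.

0.6429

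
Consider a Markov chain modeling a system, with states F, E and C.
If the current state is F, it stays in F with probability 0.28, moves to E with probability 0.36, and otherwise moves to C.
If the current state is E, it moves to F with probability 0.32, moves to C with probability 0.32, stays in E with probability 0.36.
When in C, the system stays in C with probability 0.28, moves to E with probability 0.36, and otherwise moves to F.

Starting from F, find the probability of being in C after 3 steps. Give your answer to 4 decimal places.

Propagate the distribution vector 3 steps from F.
After 0 steps: (1.0000, 0.0000, 0.0000)
After 1 step: (0.2800, 0.3600, 0.3600)
After 2 steps: (0.3232, 0.3600, 0.3168)
After 3 steps: (0.3197, 0.3600, 0.3203)
P(in C after 3 steps) = 0.3203

0.3203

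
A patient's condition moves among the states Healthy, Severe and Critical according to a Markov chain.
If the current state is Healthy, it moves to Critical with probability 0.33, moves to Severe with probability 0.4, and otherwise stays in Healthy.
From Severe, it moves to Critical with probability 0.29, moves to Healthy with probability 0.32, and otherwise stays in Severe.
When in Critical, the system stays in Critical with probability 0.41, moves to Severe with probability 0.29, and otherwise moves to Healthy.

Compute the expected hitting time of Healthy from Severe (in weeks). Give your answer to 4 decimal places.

3.1907

Let t(s) be the expected number of weeks to first reach Healthy from state s, with t(Healthy) = 0. Conditioning on the first week:
t(Severe) = 1 + 0.39·t(Severe) + 0.29·t(Critical)
t(Critical) = 1 + 0.29·t(Severe) + 0.41·t(Critical)
Solving: t(Severe) = 3.1907, t(Critical) = 3.2632.
Expected weeks from Severe to Healthy: 3.1907.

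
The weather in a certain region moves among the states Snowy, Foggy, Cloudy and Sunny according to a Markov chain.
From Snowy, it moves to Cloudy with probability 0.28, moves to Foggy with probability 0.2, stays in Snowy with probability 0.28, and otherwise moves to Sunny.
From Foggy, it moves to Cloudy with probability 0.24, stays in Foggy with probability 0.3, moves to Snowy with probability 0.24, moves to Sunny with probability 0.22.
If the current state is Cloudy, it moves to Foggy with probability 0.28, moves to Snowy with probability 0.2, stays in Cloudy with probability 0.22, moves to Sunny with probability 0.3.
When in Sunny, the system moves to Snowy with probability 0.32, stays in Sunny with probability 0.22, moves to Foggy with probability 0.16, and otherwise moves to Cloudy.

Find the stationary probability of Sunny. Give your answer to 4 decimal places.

Let the stationary distribution be π with π = πP and π_1 + π_2 + π_3 + π_4 = 1.
π_1 = 0.28·π_1 + 0.24·π_2 + 0.2·π_3 + 0.32·π_4
π_2 = 0.2·π_1 + 0.3·π_2 + 0.28·π_3 + 0.16·π_4
π_3 = 0.28·π_1 + 0.24·π_2 + 0.22·π_3 + 0.3·π_4
Solving with the normalization constraint gives π = (0.2597, 0.2344, 0.2599, 0.2460).
So the stationary probability of Sunny is 0.2460.

0.2460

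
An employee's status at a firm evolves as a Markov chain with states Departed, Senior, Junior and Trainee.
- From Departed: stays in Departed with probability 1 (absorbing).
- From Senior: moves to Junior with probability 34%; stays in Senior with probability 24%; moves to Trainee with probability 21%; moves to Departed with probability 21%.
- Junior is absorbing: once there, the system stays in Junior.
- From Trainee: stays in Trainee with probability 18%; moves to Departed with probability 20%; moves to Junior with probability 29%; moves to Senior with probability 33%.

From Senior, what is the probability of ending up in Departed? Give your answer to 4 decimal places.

0.3867

Let h(s) be the probability of absorption at Departed starting from transient state s. Then h(Departed) = 1 and h(Junior) = 0. By first-step analysis:
h(Senior) = 0.21·1 + 0.24·h(Senior) + 0.34·0 + 0.21·h(Trainee)
h(Trainee) = 0.2·1 + 0.33·h(Senior) + 0.29·0 + 0.18·h(Trainee)
Solving: h(Senior) = 0.3867, h(Trainee) = 0.3995.
Starting from Senior, the probability is 0.3867.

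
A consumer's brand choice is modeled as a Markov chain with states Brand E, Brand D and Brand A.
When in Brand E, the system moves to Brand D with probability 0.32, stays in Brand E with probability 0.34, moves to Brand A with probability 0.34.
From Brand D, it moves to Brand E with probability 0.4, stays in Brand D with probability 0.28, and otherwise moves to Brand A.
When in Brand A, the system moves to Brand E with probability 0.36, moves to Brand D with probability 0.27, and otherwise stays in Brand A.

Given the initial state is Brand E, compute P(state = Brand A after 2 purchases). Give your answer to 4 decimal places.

Sum over the intermediate state after 1 purchase:
P = P(Brand E→Brand E)·P(Brand E→Brand A) + P(Brand E→Brand D)·P(Brand D→Brand A) + P(Brand E→Brand A)·P(Brand A→Brand A)
  = 0.34×0.34 + 0.32×0.32 + 0.34×0.37
  = 0.1156 + 0.1024 + 0.1258 = 0.3438

0.3438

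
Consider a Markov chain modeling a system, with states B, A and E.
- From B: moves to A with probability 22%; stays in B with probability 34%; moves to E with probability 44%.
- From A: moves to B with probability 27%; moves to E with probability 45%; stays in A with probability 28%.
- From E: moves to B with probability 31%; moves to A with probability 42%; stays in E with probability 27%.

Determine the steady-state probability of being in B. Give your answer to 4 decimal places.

0.3066

Let the stationary distribution be π with π = πP and π_1 + π_2 + π_3 = 1.
π_1 = 0.34·π_1 + 0.27·π_2 + 0.31·π_3
π_2 = 0.22·π_1 + 0.28·π_2 + 0.42·π_3
Solving with the normalization constraint gives π = (0.3066, 0.3146, 0.3788).
So the stationary probability of B is 0.3066.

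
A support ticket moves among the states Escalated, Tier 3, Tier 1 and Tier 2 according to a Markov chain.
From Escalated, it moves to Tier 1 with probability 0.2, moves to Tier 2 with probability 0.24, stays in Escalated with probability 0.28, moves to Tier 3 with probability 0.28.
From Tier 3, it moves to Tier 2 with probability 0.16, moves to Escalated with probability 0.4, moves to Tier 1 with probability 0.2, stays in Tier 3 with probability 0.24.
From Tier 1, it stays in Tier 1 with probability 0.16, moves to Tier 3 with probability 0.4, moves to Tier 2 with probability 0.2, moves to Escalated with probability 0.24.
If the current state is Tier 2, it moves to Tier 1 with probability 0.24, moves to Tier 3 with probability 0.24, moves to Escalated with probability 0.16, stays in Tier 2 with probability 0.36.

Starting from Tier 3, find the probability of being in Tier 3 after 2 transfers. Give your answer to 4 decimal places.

0.2880

Propagate the distribution vector 2 transfers from Tier 3.
After 0 transfers: (0.0000, 1.0000, 0.0000, 0.0000)
After 1 transfer: (0.4000, 0.2400, 0.2000, 0.1600)
After 2 transfers: (0.2816, 0.2880, 0.1984, 0.2320)
P(in Tier 3 after 2 transfers) = 0.2880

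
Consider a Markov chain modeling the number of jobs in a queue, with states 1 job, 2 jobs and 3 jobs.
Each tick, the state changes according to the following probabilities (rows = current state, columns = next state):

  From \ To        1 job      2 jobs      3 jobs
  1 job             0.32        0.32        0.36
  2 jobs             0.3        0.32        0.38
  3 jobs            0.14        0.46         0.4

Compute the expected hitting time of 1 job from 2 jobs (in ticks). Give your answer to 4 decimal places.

4.2024

Let t(s) be the expected number of ticks to first reach 1 job from state s, with t(1 job) = 0. Conditioning on the first tick:
t(2 jobs) = 1 + 0.32·t(2 jobs) + 0.38·t(3 jobs)
t(3 jobs) = 1 + 0.46·t(2 jobs) + 0.4·t(3 jobs)
Solving: t(2 jobs) = 4.2024, t(3 jobs) = 4.8885.
Expected ticks from 2 jobs to 1 job: 4.2024.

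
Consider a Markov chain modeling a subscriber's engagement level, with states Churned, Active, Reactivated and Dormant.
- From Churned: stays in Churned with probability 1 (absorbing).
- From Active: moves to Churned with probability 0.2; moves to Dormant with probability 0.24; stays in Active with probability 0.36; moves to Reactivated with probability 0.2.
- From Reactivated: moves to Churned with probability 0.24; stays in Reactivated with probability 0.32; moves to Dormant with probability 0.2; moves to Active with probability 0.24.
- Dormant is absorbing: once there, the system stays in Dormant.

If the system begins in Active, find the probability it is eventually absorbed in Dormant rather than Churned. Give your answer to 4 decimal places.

Let h(s) be the probability of absorption at Dormant starting from transient state s. Then h(Dormant) = 1 and h(Churned) = 0. By first-step analysis:
h(Active) = 0.2·0 + 0.36·h(Active) + 0.2·h(Reactivated) + 0.24·1
h(Reactivated) = 0.24·0 + 0.24·h(Active) + 0.32·h(Reactivated) + 0.2·1
Solving: h(Active) = 0.5248, h(Reactivated) = 0.4793.
Starting from Active, the probability is 0.5248.

0.5248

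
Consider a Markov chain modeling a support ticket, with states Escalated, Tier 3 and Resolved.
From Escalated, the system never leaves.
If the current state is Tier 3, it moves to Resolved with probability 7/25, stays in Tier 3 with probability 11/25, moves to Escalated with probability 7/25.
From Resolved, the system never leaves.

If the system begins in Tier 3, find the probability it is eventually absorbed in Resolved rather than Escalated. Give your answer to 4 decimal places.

0.5000

Let h(s) be the probability of absorption at Resolved starting from transient state s. Then h(Resolved) = 1 and h(Escalated) = 0. By first-step analysis:
h(Tier 3) = 0.28·0 + 0.44·h(Tier 3) + 0.28·1
Solving: h(Tier 3) = 0.5000.
Starting from Tier 3, the probability is 0.5000.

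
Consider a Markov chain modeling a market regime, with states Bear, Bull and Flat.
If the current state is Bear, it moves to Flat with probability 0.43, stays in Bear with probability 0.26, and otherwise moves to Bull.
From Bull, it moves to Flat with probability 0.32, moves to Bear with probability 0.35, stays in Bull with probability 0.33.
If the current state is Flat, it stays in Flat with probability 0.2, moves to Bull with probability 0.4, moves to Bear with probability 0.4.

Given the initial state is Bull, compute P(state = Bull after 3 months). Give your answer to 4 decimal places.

Propagate the distribution vector 3 months from Bull.
After 0 months: (0.0000, 1.0000, 0.0000)
After 1 month: (0.3500, 0.3300, 0.3200)
After 2 months: (0.3345, 0.3454, 0.3201)
After 3 months: (0.3359, 0.3457, 0.3184)
P(in Bull after 3 months) = 0.3457

0.3457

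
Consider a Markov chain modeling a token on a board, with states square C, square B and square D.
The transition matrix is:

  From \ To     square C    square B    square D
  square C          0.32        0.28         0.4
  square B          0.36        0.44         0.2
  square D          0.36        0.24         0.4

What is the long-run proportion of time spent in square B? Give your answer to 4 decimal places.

0.3173

Let the stationary distribution be π with π = πP and π_1 + π_2 + π_3 = 1.
π_1 = 0.32·π_1 + 0.36·π_2 + 0.36·π_3
π_2 = 0.28·π_1 + 0.44·π_2 + 0.24·π_3
Solving with the normalization constraint gives π = (0.3462, 0.3173, 0.3365).
So the stationary probability of square B is 0.3173.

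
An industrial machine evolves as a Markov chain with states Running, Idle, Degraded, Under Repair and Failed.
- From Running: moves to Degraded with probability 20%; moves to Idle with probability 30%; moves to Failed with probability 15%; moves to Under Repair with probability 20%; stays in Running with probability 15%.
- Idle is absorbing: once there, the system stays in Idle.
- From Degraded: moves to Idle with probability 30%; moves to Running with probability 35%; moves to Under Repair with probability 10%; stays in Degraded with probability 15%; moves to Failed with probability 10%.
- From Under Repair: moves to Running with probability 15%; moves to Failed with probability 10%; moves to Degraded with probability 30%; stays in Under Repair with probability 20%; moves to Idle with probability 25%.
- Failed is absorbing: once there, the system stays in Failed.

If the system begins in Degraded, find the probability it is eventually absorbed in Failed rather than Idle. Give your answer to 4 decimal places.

0.2791

Let h(s) be the probability of absorption at Failed starting from transient state s. Then h(Failed) = 1 and h(Idle) = 0. By first-step analysis:
h(Running) = 0.15·h(Running) + 0.3·0 + 0.2·h(Degraded) + 0.2·h(Under Repair) + 0.15·1
h(Degraded) = 0.35·h(Running) + 0.3·0 + 0.15·h(Degraded) + 0.1·h(Under Repair) + 0.1·1
h(Under Repair) = 0.15·h(Running) + 0.25·0 + 0.3·h(Degraded) + 0.2·h(Under Repair) + 0.1·1
Solving: h(Running) = 0.3098, h(Degraded) = 0.2791, h(Under Repair) = 0.2878.
Starting from Degraded, the probability is 0.2791.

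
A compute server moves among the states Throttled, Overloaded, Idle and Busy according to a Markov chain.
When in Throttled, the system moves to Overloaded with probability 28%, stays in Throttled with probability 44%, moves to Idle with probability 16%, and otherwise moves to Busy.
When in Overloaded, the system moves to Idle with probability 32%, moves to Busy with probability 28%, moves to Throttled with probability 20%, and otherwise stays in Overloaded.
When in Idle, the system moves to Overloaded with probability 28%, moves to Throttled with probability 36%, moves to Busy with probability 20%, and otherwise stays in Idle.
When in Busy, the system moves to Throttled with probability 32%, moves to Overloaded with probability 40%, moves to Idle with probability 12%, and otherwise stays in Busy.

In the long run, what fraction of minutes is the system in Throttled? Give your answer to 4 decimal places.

Let the stationary distribution be π with π = πP and π_1 + π_2 + π_3 + π_4 = 1.
π_1 = 0.44·π_1 + 0.2·π_2 + 0.36·π_3 + 0.32·π_4
π_2 = 0.28·π_1 + 0.2·π_2 + 0.28·π_3 + 0.4·π_4
π_3 = 0.16·π_1 + 0.32·π_2 + 0.16·π_3 + 0.12·π_4
Solving with the normalization constraint gives π = (0.3344, 0.2802, 0.1973, 0.1881).
So the stationary probability of Throttled is 0.3344.

0.3344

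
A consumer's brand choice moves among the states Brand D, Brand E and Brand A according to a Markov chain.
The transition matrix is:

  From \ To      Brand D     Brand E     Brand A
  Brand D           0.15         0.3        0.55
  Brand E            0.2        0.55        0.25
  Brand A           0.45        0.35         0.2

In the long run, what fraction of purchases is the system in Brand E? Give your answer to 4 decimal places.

0.4209

Let the stationary distribution be π with π = πP and π_1 + π_2 + π_3 = 1.
π_1 = 0.15·π_1 + 0.2·π_2 + 0.45·π_3
π_2 = 0.3·π_1 + 0.55·π_2 + 0.35·π_3
Solving with the normalization constraint gives π = (0.2652, 0.4209, 0.3139).
So the stationary probability of Brand E is 0.4209.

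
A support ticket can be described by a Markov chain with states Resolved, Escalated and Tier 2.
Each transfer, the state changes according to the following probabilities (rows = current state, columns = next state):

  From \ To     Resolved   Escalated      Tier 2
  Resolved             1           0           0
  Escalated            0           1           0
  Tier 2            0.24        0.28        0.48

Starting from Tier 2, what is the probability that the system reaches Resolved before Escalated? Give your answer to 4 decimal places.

Let h(s) be the probability of absorption at Resolved starting from transient state s. Then h(Resolved) = 1 and h(Escalated) = 0. By first-step analysis:
h(Tier 2) = 0.24·1 + 0.28·0 + 0.48·h(Tier 2)
Solving: h(Tier 2) = 0.4615.
Starting from Tier 2, the probability is 0.4615.

0.4615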